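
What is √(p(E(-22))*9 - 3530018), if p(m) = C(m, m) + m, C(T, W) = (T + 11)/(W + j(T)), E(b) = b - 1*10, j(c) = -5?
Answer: I*√4832981921/37 ≈ 1878.9*I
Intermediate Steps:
E(b) = -10 + b (E(b) = b - 10 = -10 + b)
C(T, W) = (11 + T)/(-5 + W) (C(T, W) = (T + 11)/(W - 5) = (11 + T)/(-5 + W))
p(m) = m + (11 + m)/(-5 + m) (p(m) = (11 + m)/(-5 + m) + m = m + (11 + m)/(-5 + m))
√(p(E(-22))*9 - 3530018) = √(((11 + (-10 - 22) + (-10 - 22)*(-5 + (-10 - 22)))/(-5 + (-10 - 22)))*9 - 3530018) = √(((11 - 32 - 32*(-5 - 32))/(-5 - 32))*9 - 3530018) = √(((11 - 32 - 32*(-37))/(-37))*9 - 3530018) = √(-(11 - 32 + 1184)/37*9 - 3530018) = √(-1/37*1163*9 - 3530018) = √(-1163/37*9 - 3530018) = √(-10467/37 - 3530018) = √(-130621133/37) = I*√4832981921/37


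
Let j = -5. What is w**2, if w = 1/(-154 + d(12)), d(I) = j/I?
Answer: 144/3433609 ≈ 4.1938e-5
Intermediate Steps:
d(I) = -5/I
w = -12/1853 (w = 1/(-154 - 5/12) = 1/(-1853/12) = -12/1853 ≈ -0.0064760)
w**2 = (-12/1853)**2 = 144/3433609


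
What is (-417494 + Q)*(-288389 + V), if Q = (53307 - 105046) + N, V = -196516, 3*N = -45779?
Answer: 234932916530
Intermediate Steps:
N = -45779/3 (N = (1/3)*(-45779) = -45779/3 ≈ -15260.)
Q = -200996/3 (Q = (53307 - 105046) - 45779/3 = -51739 - 45779/3 = -200996/3 ≈ -66999.)
(-417494 + Q)*(-288389 + V) = (-417494 - 200996/3)*(-288389 - 196516) = -1453478/3*(-484905) = 234932916530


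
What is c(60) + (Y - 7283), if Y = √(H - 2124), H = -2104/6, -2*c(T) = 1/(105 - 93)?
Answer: -174793/24 + 16*I*√87/3 ≈ -7283.0 + 49.746*I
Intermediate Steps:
c(T) = -1/24 (c(T) = -1/(2*(105 - 93)) = -½/12 = -½*1/12 = -1/24)
H = -1052/3 (H = -2104/6 = -526*⅔ = -1052/3 ≈ -350.67)
Y = 16*I*√87/3 (Y = √(-1052/3 - 2124) = √(-7424/3) = 16*I*√87/3 ≈ 49.746*I)
c(60) + (Y - 7283) = -1/24 + (16*I*√87/3 - 7283) = -1/24 + (-7283 + 16*I*√87/3) = -174793/24 + 16*I*√87/3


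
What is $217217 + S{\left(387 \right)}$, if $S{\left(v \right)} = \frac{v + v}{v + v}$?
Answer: $217218$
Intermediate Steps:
$S{\left(v \right)} = 1$ ($S{\left(v \right)} = \frac{2 v}{2 v} = 2 v \frac{1}{2 v} = 1$)
$217217 + S{\left(387 \right)} = 217217 + 1 = 217218$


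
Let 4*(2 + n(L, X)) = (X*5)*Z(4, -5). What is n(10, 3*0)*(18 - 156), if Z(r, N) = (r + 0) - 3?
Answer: 276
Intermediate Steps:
Z(r, N) = -3 + r (Z(r, N) = r - 3 = -3 + r)
n(L, X) = -2 + 5*X/4 (n(L, X) = -2 + ((X*5)*(-3 + 4))/4 = -2 + ((5*X)*1)/4 = -2 + (5*X)/4 = -2 + 5*X/4)
n(10, 3*0)*(18 - 156) = (-2 + 5*(3*0)/4)*(18 - 156) = (-2 + (5/4)*0)*(-138) = (-2 + 0)*(-138) = -2*(-138) = 276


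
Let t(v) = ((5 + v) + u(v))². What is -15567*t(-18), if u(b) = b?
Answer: -14959887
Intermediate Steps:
t(v) = (5 + 2*v)² (t(v) = ((5 + v) + v)² = (5 + 2*v)²)
-15567*t(-18) = -15567*(5 + 2*(-18))² = -15567*(5 - 36)² = -15567*(-31)² = -15567*961 = -14959887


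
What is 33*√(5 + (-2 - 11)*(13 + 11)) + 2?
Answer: 2 + 33*I*√307 ≈ 2.0 + 578.21*I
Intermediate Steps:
33*√(5 + (-2 - 11)*(13 + 11)) + 2 = 33*√(5 - 13*24) + 2 = 33*√(5 - 312) + 2 = 33*√(-307) + 2 = 33*(I*√307) + 2 = 33*I*√307 + 2 = 2 + 33*I*√307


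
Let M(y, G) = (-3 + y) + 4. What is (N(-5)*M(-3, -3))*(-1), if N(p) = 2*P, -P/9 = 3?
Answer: -108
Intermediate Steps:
P = -27 (P = -9*3 = -27)
M(y, G) = 1 + y
N(p) = -54 (N(p) = 2*(-27) = -54)
(N(-5)*M(-3, -3))*(-1) = -54*(1 - 3)*(-1) = -54*(-2)*(-1) = 108*(-1) = -108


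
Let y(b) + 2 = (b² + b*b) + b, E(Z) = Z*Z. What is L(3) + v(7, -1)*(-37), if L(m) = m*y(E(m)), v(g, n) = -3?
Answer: 618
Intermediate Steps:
E(Z) = Z²
y(b) = -2 + b + 2*b² (y(b) = -2 + ((b² + b*b) + b) = -2 + ((b² + b²) + b) = -2 + (2*b² + b) = -2 + (b + 2*b²) = -2 + b + 2*b²)
L(m) = m*(-2 + m² + 2*m⁴) (L(m) = m*(-2 + m² + 2*(m²)²) = m*(-2 + m² + 2*m⁴))
L(3) + v(7, -1)*(-37) = 3*(-2 + 3² + 2*3⁴) - 3*(-37) = 3*(-2 + 9 + 2*81) + 111 = 3*(-2 + 9 + 162) + 111 = 3*169 + 111 = 507 + 111 = 618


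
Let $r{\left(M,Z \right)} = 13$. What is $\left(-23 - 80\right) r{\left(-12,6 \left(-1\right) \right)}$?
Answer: $-1339$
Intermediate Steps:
$\left(-23 - 80\right) r{\left(-12,6 \left(-1\right) \right)} = \left(-23 - 80\right) 13 = \left(-103\right) 13 = -1339$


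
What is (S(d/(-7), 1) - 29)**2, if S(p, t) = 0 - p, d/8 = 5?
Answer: 26569/49 ≈ 542.22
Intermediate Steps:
d = 40 (d = 8*5 = 40)
S(p, t) = -p
(S(d/(-7), 1) - 29)**2 = (-40/(-7) - 29)**2 = (-40*(-1)/7 - 29)**2 = (-1*(-40/7) - 29)**2 = (40/7 - 29)**2 = (-163/7)**2 = 26569/49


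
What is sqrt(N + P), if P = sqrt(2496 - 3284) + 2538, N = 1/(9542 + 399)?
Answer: sqrt(250814004719 + 197646962*I*sqrt(197))/9941 ≈ 50.379 + 0.2786*I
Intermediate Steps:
N = 1/9941 ≈ 0.00010059
P = 2538 + 2*I*sqrt(197) (P = sqrt(-788) + 2538 = 2*I*sqrt(197) + 2538 = 2538 + 2*I*sqrt(197) ≈ 2538.0 + 28.071*I)
sqrt(N + P) = sqrt(1/9941 + (2538 + 2*I*sqrt(197))) = sqrt(25230259/9941 + 2*I*sqrt(197))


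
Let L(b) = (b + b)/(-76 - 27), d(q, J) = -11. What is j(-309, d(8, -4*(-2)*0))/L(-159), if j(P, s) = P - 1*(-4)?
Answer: -31415/318 ≈ -98.789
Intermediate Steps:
L(b) = -2*b/103 (L(b) = (2*b)/(-103) = (2*b)*(-1/103) = -2*b/103)
j(P, s) = 4 + P (j(P, s) = P + 4 = 4 + P)
j(-309, d(8, -4*(-2)*0))/L(-159) = (4 - 309)/((-2/103*(-159))) = -305/318/103 = -305*103/318 = -31415/318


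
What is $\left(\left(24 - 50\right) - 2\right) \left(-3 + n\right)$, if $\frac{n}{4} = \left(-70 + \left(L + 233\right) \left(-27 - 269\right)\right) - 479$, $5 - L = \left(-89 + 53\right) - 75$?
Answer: $11631620$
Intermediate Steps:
$L = 116$ ($L = 5 - \left(\left(-89 + 53\right) - 75\right) = 5 - \left(-36 - 75\right) = 5 - -111 = 5 + 111 = 116$)
$n = -415412$ ($n = 4 \left(\left(-70 + \left(116 + 233\right) \left(-27 - 269\right)\right) - 479\right) = 4 \left(\left(-70 + 349 \left(-296\right)\right) - 479\right) = 4 \left(\left(-70 - 103304\right) - 479\right) = 4 \left(-103374 - 479\right) = 4 \left(-103853\right) = -415412$)
$\left(\left(24 - 50\right) - 2\right) \left(-3 + n\right) = \left(\left(24 - 50\right) - 2\right) \left(-3 - 415412\right) = \left(-26 - 2\right) \left(-415415\right) = \left(-28\right) \left(-415415\right) = 11631620$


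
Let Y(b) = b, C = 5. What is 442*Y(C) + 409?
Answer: 2619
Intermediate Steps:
442*Y(C) + 409 = 442*5 + 409 = 2210 + 409 = 2619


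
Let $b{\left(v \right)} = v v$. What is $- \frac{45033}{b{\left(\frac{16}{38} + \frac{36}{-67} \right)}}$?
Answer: $- \frac{72977282457}{21904} \approx -3.3317 \cdot 10^{6}$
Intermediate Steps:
$b{\left(v \right)} = v^{2}$
$- \frac{45033}{b{\left(\frac{16}{38} + \frac{36}{-67} \right)}} = - \frac{45033}{\left(\frac{16}{38} + \frac{36}{-67}\right)^{2}} = - \frac{45033}{\left(16 \cdot \frac{1}{38} + 36 \left(- \frac{1}{67}\right)\right)^{2}} = - \frac{45033}{\left(\frac{8}{19} - \frac{36}{67}\right)^{2}} = - \frac{45033}{\left(- \frac{148}{1273}\right)^{2}} = - \frac{45033}{\frac{21904}{1620529}} = \left(-45033\right) \frac{1620529}{21904} = - \frac{72977282457}{21904}$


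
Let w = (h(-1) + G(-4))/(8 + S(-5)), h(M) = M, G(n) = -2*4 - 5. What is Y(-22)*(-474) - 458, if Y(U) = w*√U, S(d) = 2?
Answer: -458 + 3318*I*√22/5 ≈ -458.0 + 3112.6*I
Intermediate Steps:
G(n) = -13 (G(n) = -8 - 5 = -13)
w = -7/5 (w = (-1 - 13)/(8 + 2) = -14/10 = -14*⅒ = -7/5 ≈ -1.4000)
Y(U) = -7*√U/5
Y(-22)*(-474) - 458 = -7*I*√22/5*(-474) - 458 = 3318*I*√22/5 - 458 = -458 + 3318*I*√22/5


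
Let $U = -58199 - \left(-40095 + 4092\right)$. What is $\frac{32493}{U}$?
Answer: $- \frac{32493}{22196} \approx -1.4639$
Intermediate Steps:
$U = -22196$ ($U = -58199 - -36003 = -58199 + 36003 = -22196$)
$\frac{32493}{U} = \frac{32493}{-22196} = 32493 \left(- \frac{1}{22196}\right) = - \frac{32493}{22196}$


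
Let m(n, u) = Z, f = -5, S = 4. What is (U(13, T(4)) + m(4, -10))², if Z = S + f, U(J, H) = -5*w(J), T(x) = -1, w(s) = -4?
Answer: 361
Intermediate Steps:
U(J, H) = 20 (U(J, H) = -5*(-4) = 20)
Z = -1 (Z = 4 - 5 = -1)
m(n, u) = -1
(U(13, T(4)) + m(4, -10))² = (20 - 1)² = 19² = 361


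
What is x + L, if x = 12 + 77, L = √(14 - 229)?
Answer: 89 + I*√215 ≈ 89.0 + 14.663*I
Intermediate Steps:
L = I*√215 (L = √(-215) = I*√215 ≈ 14.663*I)
x = 89
x + L = 89 + I*√215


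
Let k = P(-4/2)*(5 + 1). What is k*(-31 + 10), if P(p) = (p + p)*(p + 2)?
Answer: 0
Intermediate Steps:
P(p) = 2*p*(2 + p) (P(p) = (2*p)*(2 + p) = 2*p*(2 + p))
k = 0 (k = (2*(-4/2)*(2 - 4/2))*(5 + 1) = (2*(-4*1/2)*(2 - 4*1/2))*6 = (2*(-2)*(2 - 2))*6 = (2*(-2)*0)*6 = 0*6 = 0)
k*(-31 + 10) = 0*(-31 + 10) = 0*(-21) = 0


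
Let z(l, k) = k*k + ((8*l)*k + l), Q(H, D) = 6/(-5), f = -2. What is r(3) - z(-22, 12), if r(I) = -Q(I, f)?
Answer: 9956/5 ≈ 1991.2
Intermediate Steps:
Q(H, D) = -6/5 (Q(H, D) = 6*(-⅕) = -6/5)
z(l, k) = l + k² + 8*k*l (z(l, k) = k² + (8*k*l + l) = k² + (l + 8*k*l) = l + k² + 8*k*l)
r(I) = 6/5 (r(I) = -1*(-6/5) = 6/5)
r(3) - z(-22, 12) = 6/5 - (-22 + 12² + 8*12*(-22)) = 6/5 - (-22 + 144 - 2112) = 6/5 - 1*(-1990) = 6/5 + 1990 = 9956/5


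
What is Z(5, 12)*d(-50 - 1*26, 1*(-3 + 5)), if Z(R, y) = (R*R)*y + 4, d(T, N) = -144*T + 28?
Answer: 3335488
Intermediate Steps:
d(T, N) = 28 - 144*T
Z(R, y) = 4 + y*R**2 (Z(R, y) = R**2*y + 4 = y*R**2 + 4 = 4 + y*R**2)
Z(5, 12)*d(-50 - 1*26, 1*(-3 + 5)) = (4 + 12*5**2)*(28 - 144*(-50 - 1*26)) = (4 + 12*25)*(28 - 144*(-50 - 26)) = (4 + 300)*(28 - 144*(-76)) = 304*(28 + 10944) = 304*10972 = 3335488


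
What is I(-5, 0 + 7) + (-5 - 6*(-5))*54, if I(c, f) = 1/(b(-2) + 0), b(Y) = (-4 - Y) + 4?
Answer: 2701/2 ≈ 1350.5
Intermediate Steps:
b(Y) = -Y
I(c, f) = ½ (I(c, f) = 1/(-1*(-2) + 0) = 1/(2 + 0) = 1/2 = ½)
I(-5, 0 + 7) + (-5 - 6*(-5))*54 = ½ + (-5 - 6*(-5))*54 = ½ + (-5 + 30)*54 = ½ + 25*54 = ½ + 1350 = 2701/2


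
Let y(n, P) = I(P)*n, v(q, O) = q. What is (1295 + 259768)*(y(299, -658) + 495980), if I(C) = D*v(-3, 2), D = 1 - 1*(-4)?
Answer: 128311159185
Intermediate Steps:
D = 5 (D = 1 + 4 = 5)
I(C) = -15 (I(C) = 5*(-3) = -15)
y(n, P) = -15*n
(1295 + 259768)*(y(299, -658) + 495980) = (1295 + 259768)*(-15*299 + 495980) = 261063*(-4485 + 495980) = 261063*491495 = 128311159185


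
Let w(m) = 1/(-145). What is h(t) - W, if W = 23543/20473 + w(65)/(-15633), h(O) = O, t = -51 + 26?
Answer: -1213564172353/46407889305 ≈ -26.150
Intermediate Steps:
t = -25
w(m) = -1/145
W = 53366939728/46407889305 (W = 23543/20473 - 1/145/(-15633) = 23543*(1/20473) - 1/145*(-1/15633) = 23543/20473 + 1/2266785 = 53366939728/46407889305 ≈ 1.1500)
h(t) - W = -25 - 1*53366939728/46407889305 = -25 - 53366939728/46407889305 = -1213564172353/46407889305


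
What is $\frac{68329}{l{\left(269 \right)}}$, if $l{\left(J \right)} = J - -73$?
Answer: $\frac{68329}{342} \approx 199.79$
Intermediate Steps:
$l{\left(J \right)} = 73 + J$ ($l{\left(J \right)} = J + 73 = 73 + J$)
$\frac{68329}{l{\left(269 \right)}} = \frac{68329}{73 + 269} = \frac{68329}{342}$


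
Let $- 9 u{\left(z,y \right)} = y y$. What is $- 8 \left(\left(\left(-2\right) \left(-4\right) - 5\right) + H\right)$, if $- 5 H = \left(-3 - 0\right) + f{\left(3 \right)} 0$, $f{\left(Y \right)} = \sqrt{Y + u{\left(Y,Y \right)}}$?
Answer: $- \frac{144}{5} \approx -28.8$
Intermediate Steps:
$u{\left(z,y \right)} = - \frac{y^{2}}{9}$ ($u{\left(z,y \right)} = - \frac{y y}{9} = - \frac{y^{2}}{9}$)
$f{\left(Y \right)} = \sqrt{Y - \frac{Y^{2}}{9}}$
$H = \frac{3}{5}$ ($H = - \frac{\left(-3 - 0\right) + \frac{\sqrt{3 \left(9 - 3\right)}}{3} \cdot 0}{5} = - \frac{\left(-3 + 0\right) + \frac{\sqrt{3 \left(9 - 3\right)}}{3} \cdot 0}{5} = - \frac{-3 + \frac{\sqrt{3 \cdot 6}}{3} \cdot 0}{5} = - \frac{-3 + \frac{\sqrt{18}}{3} \cdot 0}{5} = - \frac{-3 + \frac{3 \sqrt{2}}{3} \cdot 0}{5} = - \frac{-3 + \sqrt{2} \cdot 0}{5} = - \frac{-3 + 0}{5} = \left(- \frac{1}{5}\right) \left(-3\right) = \frac{3}{5} \approx 0.6$)
$- 8 \left(\left(\left(-2\right) \left(-4\right) - 5\right) + H\right) = - 8 \left(\left(\left(-2\right) \left(-4\right) - 5\right) + \frac{3}{5}\right) = - 8 \left(\left(8 - 5\right) + \frac{3}{5}\right) = - 8 \left(3 + \frac{3}{5}\right) = \left(-8\right) \frac{18}{5} = - \frac{144}{5}$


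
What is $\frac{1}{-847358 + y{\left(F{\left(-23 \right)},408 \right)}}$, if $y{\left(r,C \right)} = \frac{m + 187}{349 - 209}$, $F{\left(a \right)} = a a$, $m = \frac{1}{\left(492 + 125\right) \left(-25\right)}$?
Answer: $- \frac{1079750}{914933358263} \approx -1.1801 \cdot 10^{-6}$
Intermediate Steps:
$m = - \frac{1}{15425}$ ($m = \frac{1}{617} \left(- \frac{1}{25}\right) = - \frac{1}{15425} \approx -6.483 \cdot 10^{-5}$)
$F{\left(a \right)} = a^{2}$
$y{\left(r,C \right)} = \frac{1442237}{1079750}$ ($y{\left(r,C \right)} = \frac{- \frac{1}{15425} + 187}{349 - 209} = \frac{2884474}{15425 \cdot 140} = \frac{2884474}{15425} \cdot \frac{1}{140} = \frac{1442237}{1079750}$)
$\frac{1}{-847358 + y{\left(F{\left(-23 \right)},408 \right)}} = \frac{1}{-847358 + \frac{1442237}{1079750}} = \frac{1}{- \frac{914933358263}{1079750}} = - \frac{1079750}{914933358263}$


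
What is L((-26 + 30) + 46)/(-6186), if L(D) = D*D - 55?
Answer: -815/2062 ≈ -0.39525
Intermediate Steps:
L(D) = -55 + D² (L(D) = D² - 55 = -55 + D²)
L((-26 + 30) + 46)/(-6186) = (-55 + ((-26 + 30) + 46)²)/(-6186) = (-55 + (4 + 46)²)*(-1/6186) = (-55 + 50²)*(-1/6186) = (-55 + 2500)*(-1/6186) = 2445*(-1/6186) = -815/2062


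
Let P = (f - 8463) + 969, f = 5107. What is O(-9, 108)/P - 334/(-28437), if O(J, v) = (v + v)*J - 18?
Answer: 56590652/67879119 ≈ 0.83370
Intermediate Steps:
P = -2387 (P = (5107 - 8463) + 969 = -3356 + 969 = -2387)
O(J, v) = -18 + 2*J*v (O(J, v) = (2*v)*J - 18 = 2*J*v - 18 = -18 + 2*J*v)
O(-9, 108)/P - 334/(-28437) = (-18 + 2*(-9)*108)/(-2387) - 334/(-28437) = (-18 - 1944)*(-1/2387) - 334*(-1/28437) = -1962*(-1/2387) + 334/28437 = 1962/2387 + 334/28437 = 56590652/67879119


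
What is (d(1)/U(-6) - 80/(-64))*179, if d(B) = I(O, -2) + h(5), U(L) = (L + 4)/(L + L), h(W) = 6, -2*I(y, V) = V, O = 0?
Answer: 30967/4 ≈ 7741.8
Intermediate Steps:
I(y, V) = -V/2
U(L) = (4 + L)/(2*L) (U(L) = (4 + L)/((2*L)) = (4 + L)*(1/(2*L)) = (4 + L)/(2*L))
d(B) = 7 (d(B) = -1/2*(-2) + 6 = 1 + 6 = 7)
(d(1)/U(-6) - 80/(-64))*179 = (7/(((1/2)*(4 - 6)/(-6))) - 80/(-64))*179 = (7/(((1/2)*(-1/6)*(-2))) - 80*(-1/64))*179 = (7/(1/6) + 5/4)*179 = (7*6 + 5/4)*179 = (42 + 5/4)*179 = (173/4)*179 = 30967/4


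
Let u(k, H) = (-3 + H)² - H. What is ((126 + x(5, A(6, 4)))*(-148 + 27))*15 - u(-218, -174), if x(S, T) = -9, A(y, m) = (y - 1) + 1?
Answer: -243858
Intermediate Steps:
A(y, m) = y (A(y, m) = (-1 + y) + 1 = y)
((126 + x(5, A(6, 4)))*(-148 + 27))*15 - u(-218, -174) = ((126 - 9)*(-148 + 27))*15 - ((-3 - 174)² - 1*(-174)) = (117*(-121))*15 - ((-177)² + 174) = -14157*15 - (31329 + 174) = -212355 - 1*31503 = -212355 - 31503 = -243858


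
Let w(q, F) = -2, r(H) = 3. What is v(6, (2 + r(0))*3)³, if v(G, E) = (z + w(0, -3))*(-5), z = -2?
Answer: 8000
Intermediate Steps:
v(G, E) = 20 (v(G, E) = (-2 - 2)*(-5) = -4*(-5) = 20)
v(6, (2 + r(0))*3)³ = 20³ = 8000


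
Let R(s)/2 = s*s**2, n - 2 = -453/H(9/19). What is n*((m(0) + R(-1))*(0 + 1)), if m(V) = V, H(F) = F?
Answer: 5726/3 ≈ 1908.7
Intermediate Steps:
n = -2863/3 (n = 2 - 453/(9/19) = 2 - 453/(9*(1/19)) = 2 - 453/9/19 = 2 - 453*19/9 = 2 - 2869/3 = -2863/3 ≈ -954.33)
R(s) = 2*s**3 (R(s) = 2*(s*s**2) = 2*s**3)
n*((m(0) + R(-1))*(0 + 1)) = -2863*(0 + 2*(-1)**3)*(0 + 1)/3 = -2863*(0 + 2*(-1))/3 = -2863*(0 - 2)/3 = -(-5726)/3 = -2863/3*(-2) = 5726/3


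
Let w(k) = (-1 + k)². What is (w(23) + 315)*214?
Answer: 170986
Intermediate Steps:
(w(23) + 315)*214 = ((-1 + 23)² + 315)*214 = (22² + 315)*214 = (484 + 315)*214 = 799*214 = 170986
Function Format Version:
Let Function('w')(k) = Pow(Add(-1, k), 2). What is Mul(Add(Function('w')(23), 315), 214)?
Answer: 170986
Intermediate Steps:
Mul(Add(Function('w')(23), 315), 214) = Mul(Add(Pow(Add(-1, 23), 2), 315), 214) = Mul(Add(Pow(22, 2), 315), 214) = Mul(Add(484, 315), 214) = Mul(799, 214) = 170986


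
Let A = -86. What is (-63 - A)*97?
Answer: 2231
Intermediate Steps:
(-63 - A)*97 = (-63 - 1*(-86))*97 = (-63 + 86)*97 = 23*97 = 2231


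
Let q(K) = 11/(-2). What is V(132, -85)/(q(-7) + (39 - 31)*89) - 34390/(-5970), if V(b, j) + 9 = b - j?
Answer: 1702553/281187 ≈ 6.0549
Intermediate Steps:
q(K) = -11/2 (q(K) = 11*(-½) = -11/2)
V(b, j) = -9 + b - j (V(b, j) = -9 + (b - j) = -9 + b - j)
V(132, -85)/(q(-7) + (39 - 31)*89) - 34390/(-5970) = (-9 + 132 - 1*(-85))/(-11/2 + (39 - 31)*89) - 34390/(-5970) = (-9 + 132 + 85)/(-11/2 + 8*89) - 34390*(-1/5970) = 208/(-11/2 + 712) + 3439/597 = 208/(1413/2) + 3439/597 = 208*(2/1413) + 3439/597 = 416/1413 + 3439/597 = 1702553/281187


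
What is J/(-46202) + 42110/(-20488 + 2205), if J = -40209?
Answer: -93109621/64977782 ≈ -1.4329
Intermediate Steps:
J/(-46202) + 42110/(-20488 + 2205) = -40209/(-46202) + 42110/(-20488 + 2205) = -40209*(-1/46202) + 42110/(-18283) = 3093/3554 + 42110*(-1/18283) = 3093/3554 - 42110/18283 = -93109621/64977782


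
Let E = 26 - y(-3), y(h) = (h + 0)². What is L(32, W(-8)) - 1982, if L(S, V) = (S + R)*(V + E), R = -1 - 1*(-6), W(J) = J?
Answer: -1649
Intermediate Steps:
y(h) = h²
R = 5 (R = -1 + 6 = 5)
E = 17 (E = 26 - 1*(-3)² = 26 - 1*9 = 26 - 9 = 17)
L(S, V) = (5 + S)*(17 + V) (L(S, V) = (S + 5)*(V + 17) = (5 + S)*(17 + V))
L(32, W(-8)) - 1982 = (85 + 5*(-8) + 17*32 + 32*(-8)) - 1982 = (85 - 40 + 544 - 256) - 1982 = 333 - 1982 = -1649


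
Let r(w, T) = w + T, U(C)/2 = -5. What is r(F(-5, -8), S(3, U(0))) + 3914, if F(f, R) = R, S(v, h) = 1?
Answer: 3907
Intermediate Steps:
U(C) = -10 (U(C) = 2*(-5) = -10)
r(w, T) = T + w
r(F(-5, -8), S(3, U(0))) + 3914 = (1 - 8) + 3914 = -7 + 3914 = 3907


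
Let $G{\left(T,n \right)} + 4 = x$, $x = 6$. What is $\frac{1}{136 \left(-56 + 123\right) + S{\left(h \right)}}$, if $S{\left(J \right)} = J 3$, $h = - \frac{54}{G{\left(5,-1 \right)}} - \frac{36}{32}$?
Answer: $\frac{8}{72221} \approx 0.00011077$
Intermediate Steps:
$G{\left(T,n \right)} = 2$ ($G{\left(T,n \right)} = -4 + 6 = 2$)
$h = - \frac{225}{8}$ ($h = - \frac{54}{2} - \frac{36}{32} = \left(-54\right) \frac{1}{2} - \frac{9}{8} = -27 - \frac{9}{8} = - \frac{225}{8} \approx -28.125$)
$S{\left(J \right)} = 3 J$
$\frac{1}{136 \left(-56 + 123\right) + S{\left(h \right)}} = \frac{1}{136 \left(-56 + 123\right) + 3 \left(- \frac{225}{8}\right)} = \frac{1}{136 \cdot 67 - \frac{675}{8}} = \frac{1}{9112 - \frac{675}{8}} = \frac{1}{\frac{72221}{8}} = \frac{8}{72221}$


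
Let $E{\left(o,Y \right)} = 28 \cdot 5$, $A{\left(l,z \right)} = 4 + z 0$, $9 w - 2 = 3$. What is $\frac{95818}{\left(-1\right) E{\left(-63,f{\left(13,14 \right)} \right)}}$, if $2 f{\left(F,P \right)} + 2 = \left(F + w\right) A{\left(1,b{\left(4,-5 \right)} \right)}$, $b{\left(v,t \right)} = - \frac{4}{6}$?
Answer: $- \frac{47909}{70} \approx -684.41$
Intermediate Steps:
$w = \frac{5}{9}$ ($w = \frac{2}{9} + \frac{1}{9} \cdot 3 = \frac{2}{9} + \frac{1}{3} = \frac{5}{9} \approx 0.55556$)
$b{\left(v,t \right)} = - \frac{2}{3}$ ($b{\left(v,t \right)} = \left(-4\right) \frac{1}{6} = - \frac{2}{3}$)
$A{\left(l,z \right)} = 4$ ($A{\left(l,z \right)} = 4 + 0 = 4$)
$f{\left(F,P \right)} = \frac{1}{9} + 2 F$ ($f{\left(F,P \right)} = -1 + \frac{\left(F + \frac{5}{9}\right) 4}{2} = -1 + \frac{\left(\frac{5}{9} + F\right) 4}{2} = -1 + \frac{\frac{20}{9} + 4 F}{2} = -1 + \left(\frac{10}{9} + 2 F\right) = \frac{1}{9} + 2 F$)
$E{\left(o,Y \right)} = 140$
$\frac{95818}{\left(-1\right) E{\left(-63,f{\left(13,14 \right)} \right)}} = \frac{95818}{\left(-1\right) 140} = \frac{95818}{-140} = 95818 \left(- \frac{1}{140}\right) = - \frac{47909}{70}$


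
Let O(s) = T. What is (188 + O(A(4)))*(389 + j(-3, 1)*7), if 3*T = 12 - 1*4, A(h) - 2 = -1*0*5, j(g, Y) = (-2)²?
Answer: 79508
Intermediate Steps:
j(g, Y) = 4
A(h) = 2 (A(h) = 2 - 1*0*5 = 2 + 0*5 = 2 + 0 = 2)
T = 8/3 (T = (12 - 1*4)/3 = (12 - 4)/3 = (⅓)*8 = 8/3 ≈ 2.6667)
O(s) = 8/3
(188 + O(A(4)))*(389 + j(-3, 1)*7) = (188 + 8/3)*(389 + 4*7) = 572*(389 + 28)/3 = (572/3)*417 = 79508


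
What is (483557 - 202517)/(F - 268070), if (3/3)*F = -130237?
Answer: -93680/132769 ≈ -0.70559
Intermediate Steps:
F = -130237
(483557 - 202517)/(F - 268070) = (483557 - 202517)/(-130237 - 268070) = 281040/(-398307) = 281040*(-1/398307) = -93680/132769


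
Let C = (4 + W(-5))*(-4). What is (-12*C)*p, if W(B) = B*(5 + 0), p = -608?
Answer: 612864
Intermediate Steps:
W(B) = 5*B (W(B) = B*5 = 5*B)
C = 84 (C = (4 + 5*(-5))*(-4) = (4 - 25)*(-4) = -21*(-4) = 84)
(-12*C)*p = -12*84*(-608) = -1008*(-608) = 612864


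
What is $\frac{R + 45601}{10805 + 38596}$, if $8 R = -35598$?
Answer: $\frac{164605}{197604} \approx 0.833$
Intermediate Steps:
$R = - \frac{17799}{4}$ ($R = \frac{1}{8} \left(-35598\right) = - \frac{17799}{4} \approx -4449.8$)
$\frac{R + 45601}{10805 + 38596} = \frac{- \frac{17799}{4} + 45601}{10805 + 38596} = \frac{164605}{4 \cdot 49401} = \frac{164605}{4} \cdot \frac{1}{49401} = \frac{164605}{197604}$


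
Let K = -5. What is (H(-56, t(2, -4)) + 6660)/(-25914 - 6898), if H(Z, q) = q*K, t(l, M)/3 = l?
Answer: -255/1262 ≈ -0.20206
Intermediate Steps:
t(l, M) = 3*l
H(Z, q) = -5*q (H(Z, q) = q*(-5) = -5*q)
(H(-56, t(2, -4)) + 6660)/(-25914 - 6898) = (-15*2 + 6660)/(-25914 - 6898) = (-5*6 + 6660)/(-32812) = (-30 + 6660)*(-1/32812) = 6630*(-1/32812) = -255/1262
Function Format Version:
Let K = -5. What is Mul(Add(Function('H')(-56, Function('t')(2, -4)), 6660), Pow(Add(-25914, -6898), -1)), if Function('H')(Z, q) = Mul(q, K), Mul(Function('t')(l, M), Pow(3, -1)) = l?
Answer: Rational(-255, 1262) ≈ -0.20206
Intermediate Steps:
Function('t')(l, M) = Mul(3, l)
Function('H')(Z, q) = Mul(-5, q) (Function('H')(Z, q) = Mul(q, -5) = Mul(-5, q))
Mul(Add(Function('H')(-56, Function('t')(2, -4)), 6660), Pow(Add(-25914, -6898), -1)) = Mul(Add(Mul(-5, Mul(3, 2)), 6660), Pow(Add(-25914, -6898), -1)) = Mul(Add(Mul(-5, 6), 6660), Pow(-32812, -1)) = Mul(Add(-30, 6660), Rational(-1, 32812)) = Mul(6630, Rational(-1, 32812)) = Rational(-255, 1262)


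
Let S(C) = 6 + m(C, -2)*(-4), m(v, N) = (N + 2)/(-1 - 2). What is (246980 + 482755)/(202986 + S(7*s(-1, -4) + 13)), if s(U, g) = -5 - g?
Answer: 243245/67664 ≈ 3.5949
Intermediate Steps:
m(v, N) = -⅔ - N/3 (m(v, N) = (2 + N)/(-3) = (2 + N)*(-⅓) = -⅔ - N/3)
S(C) = 6 (S(C) = 6 + (-⅔ - ⅓*(-2))*(-4) = 6 + (-⅔ + ⅔)*(-4) = 6 + 0*(-4) = 6 + 0 = 6)
(246980 + 482755)/(202986 + S(7*s(-1, -4) + 13)) = (246980 + 482755)/(202986 + 6) = 729735/202992 = 729735*(1/202992) = 243245/67664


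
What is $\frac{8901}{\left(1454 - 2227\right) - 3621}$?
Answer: $- \frac{8901}{4394} \approx -2.0257$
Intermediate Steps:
$\frac{8901}{\left(1454 - 2227\right) - 3621} = \frac{8901}{-773 - 3621} = \frac{8901}{-4394} = 8901 \left(- \frac{1}{4394}\right) = - \frac{8901}{4394}$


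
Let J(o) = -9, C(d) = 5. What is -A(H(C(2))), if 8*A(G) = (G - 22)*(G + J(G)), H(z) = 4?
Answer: -45/4 ≈ -11.250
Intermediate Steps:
A(G) = (-22 + G)*(-9 + G)/8 (A(G) = ((G - 22)*(G - 9))/8 = ((-22 + G)*(-9 + G))/8 = (-22 + G)*(-9 + G)/8)
-A(H(C(2))) = -(99/4 - 31/8*4 + (1/8)*4**2) = -(99/4 - 31/2 + (1/8)*16) = -(99/4 - 31/2 + 2) = -1*45/4 = -45/4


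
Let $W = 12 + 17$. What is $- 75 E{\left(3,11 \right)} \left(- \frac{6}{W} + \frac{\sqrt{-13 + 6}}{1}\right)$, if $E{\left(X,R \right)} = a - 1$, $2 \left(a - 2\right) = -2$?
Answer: $0$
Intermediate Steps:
$a = 1$ ($a = 2 + \frac{1}{2} \left(-2\right) = 2 - 1 = 1$)
$E{\left(X,R \right)} = 0$ ($E{\left(X,R \right)} = 1 - 1 = 0$)
$W = 29$
$- 75 E{\left(3,11 \right)} \left(- \frac{6}{W} + \frac{\sqrt{-13 + 6}}{1}\right) = \left(-75\right) 0 \left(- \frac{6}{29} + \frac{\sqrt{-13 + 6}}{1}\right) = 0 \left(\left(-6\right) \frac{1}{29} + \sqrt{-7} \cdot 1\right) = 0 \left(- \frac{6}{29} + i \sqrt{7} \cdot 1\right) = 0 \left(- \frac{6}{29} + i \sqrt{7}\right) = 0$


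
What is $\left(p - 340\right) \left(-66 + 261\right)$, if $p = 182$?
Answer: $-30810$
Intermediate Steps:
$\left(p - 340\right) \left(-66 + 261\right) = \left(182 - 340\right) \left(-66 + 261\right) = \left(-158\right) 195 = -30810$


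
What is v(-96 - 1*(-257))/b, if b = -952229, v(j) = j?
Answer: -161/952229 ≈ -0.00016908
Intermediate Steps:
v(-96 - 1*(-257))/b = (-96 - 1*(-257))/(-952229) = (-96 + 257)*(-1/952229) = 161*(-1/952229) = -161/952229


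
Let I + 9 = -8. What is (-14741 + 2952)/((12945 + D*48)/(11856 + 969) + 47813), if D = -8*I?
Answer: -50397975/204407066 ≈ -0.24656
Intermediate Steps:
I = -17 (I = -9 - 8 = -17)
D = 136 (D = -8*(-17) = 136)
(-14741 + 2952)/((12945 + D*48)/(11856 + 969) + 47813) = (-14741 + 2952)/((12945 + 136*48)/(11856 + 969) + 47813) = -11789/((12945 + 6528)/12825 + 47813) = -11789/(19473*(1/12825) + 47813) = -11789/(6491/4275 + 47813) = -11789/204407066/4275 = -11789*4275/204407066 = -50397975/204407066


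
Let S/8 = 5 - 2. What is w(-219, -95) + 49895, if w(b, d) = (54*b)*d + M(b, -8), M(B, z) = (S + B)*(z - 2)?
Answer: 1175315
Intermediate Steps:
S = 24 (S = 8*(5 - 2) = 8*3 = 24)
M(B, z) = (-2 + z)*(24 + B) (M(B, z) = (24 + B)*(z - 2) = (24 + B)*(-2 + z) = (-2 + z)*(24 + B))
w(b, d) = -240 - 10*b + 54*b*d (w(b, d) = (54*b)*d + (-48 - 2*b + 24*(-8) + b*(-8)) = 54*b*d + (-48 - 2*b - 192 - 8*b) = 54*b*d + (-240 - 10*b) = -240 - 10*b + 54*b*d)
w(-219, -95) + 49895 = (-240 - 10*(-219) + 54*(-219)*(-95)) + 49895 = (-240 + 2190 + 1123470) + 49895 = 1125420 + 49895 = 1175315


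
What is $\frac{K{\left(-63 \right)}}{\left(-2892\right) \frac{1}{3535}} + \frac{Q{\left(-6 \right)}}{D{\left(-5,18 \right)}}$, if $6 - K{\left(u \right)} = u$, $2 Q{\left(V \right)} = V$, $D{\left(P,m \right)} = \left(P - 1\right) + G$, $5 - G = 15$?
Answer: $- \frac{324497}{3856} \approx -84.154$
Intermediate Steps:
$G = -10$ ($G = 5 - 15 = -10$)
$D{\left(P,m \right)} = -11 + P$ ($D{\left(P,m \right)} = \left(P - 1\right) - 10 = \left(-1 + P\right) - 10 = -11 + P$)
$Q{\left(V \right)} = \frac{V}{2}$
$K{\left(u \right)} = 6 - u$
$\frac{K{\left(-63 \right)}}{\left(-2892\right) \frac{1}{3535}} + \frac{Q{\left(-6 \right)}}{D{\left(-5,18 \right)}} = \frac{6 - -63}{\left(-2892\right) \frac{1}{3535}} + \frac{\frac{1}{2} \left(-6\right)}{-11 - 5} = \frac{6 + 63}{\left(-2892\right) \frac{1}{3535}} - \frac{3}{-16} = \frac{69}{- \frac{2892}{3535}} - - \frac{3}{16} = 69 \left(- \frac{3535}{2892}\right) + \frac{3}{16} = - \frac{81305}{964} + \frac{3}{16} = - \frac{324497}{3856}$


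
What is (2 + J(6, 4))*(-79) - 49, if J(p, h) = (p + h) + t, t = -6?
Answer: -523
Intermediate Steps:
J(p, h) = -6 + h + p (J(p, h) = (p + h) - 6 = (h + p) - 6 = -6 + h + p)
(2 + J(6, 4))*(-79) - 49 = (2 + (-6 + 4 + 6))*(-79) - 49 = (2 + 4)*(-79) - 49 = 6*(-79) - 49 = -474 - 49 = -523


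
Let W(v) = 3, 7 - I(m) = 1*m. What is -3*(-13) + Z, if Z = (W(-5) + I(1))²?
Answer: 120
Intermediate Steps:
I(m) = 7 - m
Z = 81 (Z = (3 + (7 - 1*1))² = (3 + (7 - 1))² = (3 + 6)² = 9² = 81)
-3*(-13) + Z = -3*(-13) + 81 = 39 + 81 = 120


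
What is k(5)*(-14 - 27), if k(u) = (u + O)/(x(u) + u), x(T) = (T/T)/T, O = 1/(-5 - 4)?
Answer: -4510/117 ≈ -38.547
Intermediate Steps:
O = -1/9 (O = 1/(-9) = -1/9 ≈ -0.11111)
x(T) = 1/T
k(u) = (-1/9 + u)/(u + 1/u) (k(u) = (u - 1/9)/(1/u + u) = (-1/9 + u)/(u + 1/u))
k(5)*(-14 - 27) = ((1/9)*5*(-1 + 9*5)/(1 + 5**2))*(-14 - 27) = ((1/9)*5*(-1 + 45)/(1 + 25))*(-41) = ((1/9)*5*44/26)*(-41) = ((1/9)*5*(1/26)*44)*(-41) = (110/117)*(-41) = -4510/117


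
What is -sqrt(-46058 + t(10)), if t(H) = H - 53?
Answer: -11*I*sqrt(381) ≈ -214.71*I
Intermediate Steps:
t(H) = -53 + H
-sqrt(-46058 + t(10)) = -sqrt(-46058 + (-53 + 10)) = -sqrt(-46058 - 43) = -sqrt(-46101) = -11*I*sqrt(381)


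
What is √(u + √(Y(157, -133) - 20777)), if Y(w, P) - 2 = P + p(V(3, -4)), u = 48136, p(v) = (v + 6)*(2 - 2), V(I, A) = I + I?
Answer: √(48136 + 2*I*√5227) ≈ 219.4 + 0.3295*I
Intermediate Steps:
V(I, A) = 2*I
p(v) = 0 (p(v) = (6 + v)*0 = 0)
Y(w, P) = 2 + P (Y(w, P) = 2 + (P + 0) = 2 + P)
√(u + √(Y(157, -133) - 20777)) = √(48136 + √((2 - 133) - 20777)) = √(48136 + √(-131 - 20777)) = √(48136 + √(-20908)) = √(48136 + 2*I*√5227)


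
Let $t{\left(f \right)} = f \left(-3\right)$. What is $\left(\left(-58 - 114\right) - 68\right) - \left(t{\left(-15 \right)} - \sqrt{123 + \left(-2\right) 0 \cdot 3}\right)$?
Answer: $-285 + \sqrt{123} \approx -273.91$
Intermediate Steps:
$t{\left(f \right)} = - 3 f$
$\left(\left(-58 - 114\right) - 68\right) - \left(t{\left(-15 \right)} - \sqrt{123 + \left(-2\right) 0 \cdot 3}\right) = \left(\left(-58 - 114\right) - 68\right) - \left(\left(-3\right) \left(-15\right) - \sqrt{123 + \left(-2\right) 0 \cdot 3}\right) = \left(-172 - 68\right) - \left(45 - \sqrt{123 + 0 \cdot 3}\right) = -240 - \left(45 - \sqrt{123 + 0}\right) = -240 - \left(45 - \sqrt{123}\right) = -285 + \sqrt{123}$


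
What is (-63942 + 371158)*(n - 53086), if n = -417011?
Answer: -144421319952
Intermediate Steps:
(-63942 + 371158)*(n - 53086) = (-63942 + 371158)*(-417011 - 53086) = 307216*(-470097) = -144421319952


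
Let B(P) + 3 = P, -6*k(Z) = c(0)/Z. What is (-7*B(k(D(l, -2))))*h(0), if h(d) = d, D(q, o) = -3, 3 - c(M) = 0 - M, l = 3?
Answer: 0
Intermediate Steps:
c(M) = 3 + M (c(M) = 3 - (0 - M) = 3 - (-1)*M = 3 + M)
k(Z) = -1/(2*Z) (k(Z) = -(3 + 0)/(6*Z) = -1/(2*Z))
B(P) = -3 + P
(-7*B(k(D(l, -2))))*h(0) = -7*(-3 - 1/2/(-3))*0 = -7*(-3 - 1/2*(-1/3))*0 = -7*(-3 + 1/6)*0 = -7*(-17/6)*0 = (119/6)*0 = 0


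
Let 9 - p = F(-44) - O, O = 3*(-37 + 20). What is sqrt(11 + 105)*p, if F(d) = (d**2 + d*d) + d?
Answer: -7740*sqrt(29) ≈ -41681.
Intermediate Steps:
F(d) = d + 2*d**2 (F(d) = (d**2 + d**2) + d = 2*d**2 + d = d + 2*d**2)
O = -51 (O = 3*(-17) = -51)
p = -3870 (p = 9 - (-44*(1 + 2*(-44)) - 1*(-51)) = 9 - (-44*(1 - 88) + 51) = 9 - (-44*(-87) + 51) = 9 - (3828 + 51) = 9 - 1*3879 = 9 - 3879 = -3870)
sqrt(11 + 105)*p = sqrt(11 + 105)*(-3870) = sqrt(116)*(-3870) = (2*sqrt(29))*(-3870) = -7740*sqrt(29)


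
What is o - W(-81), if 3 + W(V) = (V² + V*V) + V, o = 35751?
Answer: 22713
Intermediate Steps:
W(V) = -3 + V + 2*V² (W(V) = -3 + ((V² + V*V) + V) = -3 + ((V² + V²) + V) = -3 + (2*V² + V) = -3 + (V + 2*V²) = -3 + V + 2*V²)
o - W(-81) = 35751 - (-3 - 81 + 2*(-81)²) = 35751 - (-3 - 81 + 2*6561) = 35751 - (-3 - 81 + 13122) = 35751 - 1*13038 = 35751 - 13038 = 22713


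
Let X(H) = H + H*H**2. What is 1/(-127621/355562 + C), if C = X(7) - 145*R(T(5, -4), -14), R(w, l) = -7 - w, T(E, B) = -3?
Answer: 355562/330545039 ≈ 0.0010757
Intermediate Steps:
X(H) = H + H**3
C = 930 (C = (7 + 7**3) - 145*(-7 - 1*(-3)) = (7 + 343) - 145*(-7 + 3) = 350 - 145*(-4) = 350 + 580 = 930)
1/(-127621/355562 + C) = 1/(-127621/355562 + 930) = 1/(330545039/355562) = 355562/330545039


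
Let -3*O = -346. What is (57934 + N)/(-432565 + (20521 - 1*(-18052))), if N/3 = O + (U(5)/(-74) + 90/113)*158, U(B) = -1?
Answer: -245273881/1647280552 ≈ -0.14890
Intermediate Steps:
O = 346/3 (O = -⅓*(-346) = 346/3 ≈ 115.33)
N = 3051827/4181 (N = 3*(346/3 + (-1/(-74) + 90/113)*158) = 3*(346/3 + (-1*(-1/74) + 90*(1/113))*158) = 3*(346/3 + (1/74 + 90/113)*158) = 3*(346/3 + (6773/8362)*158) = 3*(346/3 + 535067/4181) = 3*(3051827/12543) = 3051827/4181 ≈ 729.93)
(57934 + N)/(-432565 + (20521 - 1*(-18052))) = (57934 + 3051827/4181)/(-432565 + (20521 - 1*(-18052))) = 245273881/(4181*(-432565 + (20521 + 18052))) = 245273881/(4181*(-432565 + 38573)) = (245273881/4181)/(-393992) = (245273881/4181)*(-1/393992) = -245273881/1647280552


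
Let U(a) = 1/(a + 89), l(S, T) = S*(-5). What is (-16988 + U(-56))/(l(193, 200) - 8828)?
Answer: 560603/323169 ≈ 1.7347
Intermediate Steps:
l(S, T) = -5*S
U(a) = 1/(89 + a)
(-16988 + U(-56))/(l(193, 200) - 8828) = (-16988 + 1/(89 - 56))/(-5*193 - 8828) = (-16988 + 1/33)/(-965 - 8828) = (-16988 + 1/33)/(-9793) = -560603/33*(-1/9793) = 560603/323169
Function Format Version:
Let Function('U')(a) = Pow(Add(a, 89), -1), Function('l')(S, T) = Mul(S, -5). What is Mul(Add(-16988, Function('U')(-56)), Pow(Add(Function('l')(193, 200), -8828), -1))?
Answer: Rational(560603, 323169) ≈ 1.7347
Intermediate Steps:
Function('l')(S, T) = Mul(-5, S)
Function('U')(a) = Pow(Add(89, a), -1)
Mul(Add(-16988, Function('U')(-56)), Pow(Add(Function('l')(193, 200), -8828), -1)) = Mul(Add(-16988, Pow(Add(89, -56), -1)), Pow(Add(Mul(-5, 193), -8828), -1)) = Mul(Add(-16988, Pow(33, -1)), Pow(Add(-965, -8828), -1)) = Mul(Add(-16988, Rational(1, 33)), Pow(-9793, -1)) = Mul(Rational(-560603, 33), Rational(-1, 9793)) = Rational(560603, 323169)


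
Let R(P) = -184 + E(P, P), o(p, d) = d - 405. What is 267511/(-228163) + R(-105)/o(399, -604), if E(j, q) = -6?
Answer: -226567629/230216467 ≈ -0.98415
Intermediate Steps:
o(p, d) = -405 + d
R(P) = -190 (R(P) = -184 - 6 = -190)
267511/(-228163) + R(-105)/o(399, -604) = 267511/(-228163) - 190/(-405 - 604) = 267511*(-1/228163) - 190/(-1009) = -267511/228163 - 190*(-1/1009) = -267511/228163 + 190/1009 = -226567629/230216467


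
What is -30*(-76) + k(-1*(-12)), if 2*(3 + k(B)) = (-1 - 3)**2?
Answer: 2285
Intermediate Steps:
k(B) = 5 (k(B) = -3 + (-1 - 3)**2/2 = -3 + (1/2)*(-4)**2 = -3 + (1/2)*16 = -3 + 8 = 5)
-30*(-76) + k(-1*(-12)) = -30*(-76) + 5 = 2280 + 5 = 2285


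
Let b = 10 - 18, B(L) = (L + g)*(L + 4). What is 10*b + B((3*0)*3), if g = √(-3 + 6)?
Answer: -80 + 4*√3 ≈ -73.072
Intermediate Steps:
g = √3 ≈ 1.7320
B(L) = (4 + L)*(L + √3) (B(L) = (L + √3)*(L + 4) = (L + √3)*(4 + L) = (4 + L)*(L + √3))
b = -8
10*b + B((3*0)*3) = 10*(-8) + (((3*0)*3)² + 4*((3*0)*3) + 4*√3 + ((3*0)*3)*√3) = -80 + ((0*3)² + 4*(0*3) + 4*√3 + (0*3)*√3) = -80 + (0² + 4*0 + 4*√3 + 0*√3) = -80 + (0 + 0 + 4*√3 + 0) = -80 + 4*√3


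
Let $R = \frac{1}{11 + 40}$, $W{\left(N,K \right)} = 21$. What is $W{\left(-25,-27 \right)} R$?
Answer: $\frac{7}{17} \approx 0.41176$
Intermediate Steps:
$R = \frac{1}{51} \approx 0.019608$
$W{\left(-25,-27 \right)} R = 21 \cdot \frac{1}{51} = \frac{7}{17}$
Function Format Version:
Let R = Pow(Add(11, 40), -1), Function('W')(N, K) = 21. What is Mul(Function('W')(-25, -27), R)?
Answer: Rational(7, 17) ≈ 0.41176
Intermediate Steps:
R = Rational(1, 51) (R = Pow(51, -1) = Rational(1, 51) ≈ 0.019608)
Mul(Function('W')(-25, -27), R) = Mul(21, Rational(1, 51)) = Rational(7, 17)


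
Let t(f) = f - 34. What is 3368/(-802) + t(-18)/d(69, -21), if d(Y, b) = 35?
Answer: -79792/14035 ≈ -5.6852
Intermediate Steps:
t(f) = -34 + f
3368/(-802) + t(-18)/d(69, -21) = 3368/(-802) + (-34 - 18)/35 = 3368*(-1/802) - 52*1/35 = -1684/401 - 52/35 = -79792/14035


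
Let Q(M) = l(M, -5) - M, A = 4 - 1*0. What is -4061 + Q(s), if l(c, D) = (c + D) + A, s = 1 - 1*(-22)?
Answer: -4062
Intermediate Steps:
A = 4 (A = 4 + 0 = 4)
s = 23 (s = 1 + 22 = 23)
l(c, D) = 4 + D + c (l(c, D) = (c + D) + 4 = (D + c) + 4 = 4 + D + c)
Q(M) = -1 (Q(M) = (4 - 5 + M) - M = (-1 + M) - M = -1)
-4061 + Q(s) = -4061 - 1 = -4062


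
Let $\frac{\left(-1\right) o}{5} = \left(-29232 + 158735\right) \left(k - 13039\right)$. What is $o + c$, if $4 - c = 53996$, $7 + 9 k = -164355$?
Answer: $\frac{182412907267}{9} \approx 2.0268 \cdot 10^{10}$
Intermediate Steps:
$k = - \frac{164362}{9}$ ($k = - \frac{7}{9} + \frac{1}{9} \left(-164355\right) = - \frac{7}{9} - \frac{54785}{3} = - \frac{164362}{9} \approx -18262.0$)
$o = \frac{182413393195}{9}$ ($o = - 5 \left(-29232 + 158735\right) \left(- \frac{164362}{9} - 13039\right) = - 5 \cdot 129503 \left(- \frac{281713}{9}\right) = \left(-5\right) \left(- \frac{36482678639}{9}\right) = \frac{182413393195}{9} \approx 2.0268 \cdot 10^{10}$)
$c = -53992$ ($c = 4 - 53996 = -53992$)
$o + c = \frac{182413393195}{9} - 53992 = \frac{182412907267}{9}$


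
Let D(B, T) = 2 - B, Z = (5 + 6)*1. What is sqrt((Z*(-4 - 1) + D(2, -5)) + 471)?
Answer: 4*sqrt(26) ≈ 20.396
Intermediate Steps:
Z = 11 (Z = 11*1 = 11)
sqrt((Z*(-4 - 1) + D(2, -5)) + 471) = sqrt((11*(-4 - 1) + (2 - 1*2)) + 471) = sqrt((11*(-5) + (2 - 2)) + 471) = sqrt((-55 + 0) + 471) = sqrt(-55 + 471) = sqrt(416) = 4*sqrt(26)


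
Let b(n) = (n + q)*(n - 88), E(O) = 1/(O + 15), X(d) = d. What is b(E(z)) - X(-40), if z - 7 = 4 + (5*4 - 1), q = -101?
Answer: 18070696/2025 ≈ 8923.8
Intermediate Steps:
z = 30 (z = 7 + (4 + (5*4 - 1)) = 7 + (4 + (20 - 1)) = 7 + (4 + 19) = 7 + 23 = 30)
E(O) = 1/(15 + O)
b(n) = (-101 + n)*(-88 + n) (b(n) = (n - 101)*(n - 88) = (-101 + n)*(-88 + n))
b(E(z)) - X(-40) = (8888 + (1/(15 + 30))² - 189/(15 + 30)) - 1*(-40) = (8888 + (1/45)² - 189/45) + 40 = (8888 + (1/45)² - 189*1/45) + 40 = (8888 + 1/2025 - 21/5) + 40 = 17989696/2025 + 40 = 18070696/2025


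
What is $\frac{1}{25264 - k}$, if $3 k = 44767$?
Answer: $\frac{3}{31025} \approx 9.6696 \cdot 10^{-5}$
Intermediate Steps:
$k = \frac{44767}{3}$ ($k = \frac{1}{3} \cdot 44767 = \frac{44767}{3} \approx 14922.0$)
$\frac{1}{25264 - k} = \frac{1}{25264 - \frac{44767}{3}} = \frac{1}{\frac{31025}{3}} = \frac{3}{31025}$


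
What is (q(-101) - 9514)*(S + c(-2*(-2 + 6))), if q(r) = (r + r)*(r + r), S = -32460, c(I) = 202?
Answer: -1009352820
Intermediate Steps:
q(r) = 4*r² (q(r) = (2*r)*(2*r) = 4*r²)
(q(-101) - 9514)*(S + c(-2*(-2 + 6))) = (4*(-101)² - 9514)*(-32460 + 202) = (4*10201 - 9514)*(-32258) = (40804 - 9514)*(-32258) = 31290*(-32258) = -1009352820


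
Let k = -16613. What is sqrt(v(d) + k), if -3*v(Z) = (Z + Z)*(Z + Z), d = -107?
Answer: I*sqrt(286905)/3 ≈ 178.54*I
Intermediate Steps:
v(Z) = -4*Z**2/3 (v(Z) = -(Z + Z)*(Z + Z)/3 = -2*Z*2*Z/3 = -4*Z**2/3)
sqrt(v(d) + k) = sqrt(-4/3*(-107)**2 - 16613) = sqrt(-4/3*11449 - 16613) = sqrt(-45796/3 - 16613) = sqrt(-95635/3) = I*sqrt(286905)/3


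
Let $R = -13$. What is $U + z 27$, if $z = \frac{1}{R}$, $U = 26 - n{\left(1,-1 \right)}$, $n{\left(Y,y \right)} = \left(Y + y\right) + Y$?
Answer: $\frac{298}{13} \approx 22.923$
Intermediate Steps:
$n{\left(Y,y \right)} = y + 2 Y$
$U = 25$ ($U = 26 - \left(-1 + 2 \cdot 1\right) = 26 - \left(-1 + 2\right) = 26 - 1 = 25$)
$z = - \frac{1}{13}$ ($z = \frac{1}{-13} = - \frac{1}{13} \approx -0.076923$)
$U + z 27 = 25 - \frac{27}{13} = \frac{298}{13}$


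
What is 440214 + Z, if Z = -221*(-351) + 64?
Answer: 517849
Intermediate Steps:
Z = 77635 (Z = 77571 + 64 = 77635)
440214 + Z = 440214 + 77635 = 517849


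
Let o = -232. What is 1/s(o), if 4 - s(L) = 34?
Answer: -1/30 ≈ -0.033333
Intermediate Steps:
s(L) = -30 (s(L) = 4 - 1*34 = 4 - 34 = -30)
1/s(o) = 1/(-30) = -1/30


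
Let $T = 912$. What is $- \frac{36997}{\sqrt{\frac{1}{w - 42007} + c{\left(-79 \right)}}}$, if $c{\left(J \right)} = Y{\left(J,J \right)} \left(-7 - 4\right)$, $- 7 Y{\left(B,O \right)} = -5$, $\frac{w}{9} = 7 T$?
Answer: $\frac{36997 i \sqrt{468815354}}{60692} \approx 13199.0 i$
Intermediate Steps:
$w = 57456$ ($w = 9 \cdot 7 \cdot 912 = 9 \cdot 6384 = 57456$)
$Y{\left(B,O \right)} = \frac{5}{7}$ ($Y{\left(B,O \right)} = \left(- \frac{1}{7}\right) \left(-5\right) = \frac{5}{7}$)
$c{\left(J \right)} = - \frac{55}{7}$ ($c{\left(J \right)} = \frac{5 \left(-7 - 4\right)}{7} = \frac{5}{7} \left(-11\right) = - \frac{55}{7}$)
$- \frac{36997}{\sqrt{\frac{1}{w - 42007} + c{\left(-79 \right)}}} = - \frac{36997}{\sqrt{\frac{1}{57456 - 42007} - \frac{55}{7}}} = - \frac{36997}{\sqrt{\frac{1}{15449} - \frac{55}{7}}} = - \frac{36997}{\sqrt{- \frac{121384}{15449}}} = - \frac{36997}{\frac{2}{15449} i \sqrt{468815354}} = - 36997 \left(- \frac{i \sqrt{468815354}}{60692}\right) = \frac{36997 i \sqrt{468815354}}{60692}$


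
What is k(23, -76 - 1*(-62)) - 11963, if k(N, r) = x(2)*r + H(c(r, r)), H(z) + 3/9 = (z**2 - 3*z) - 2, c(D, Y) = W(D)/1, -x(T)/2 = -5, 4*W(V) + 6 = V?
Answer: -36196/3 ≈ -12065.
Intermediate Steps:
W(V) = -3/2 + V/4
x(T) = 10 (x(T) = -2*(-5) = 10)
c(D, Y) = -3/2 + D/4 (c(D, Y) = (-3/2 + D/4)/1 = (-3/2 + D/4)*1 = -3/2 + D/4)
H(z) = -7/3 + z**2 - 3*z (H(z) = -1/3 + ((z**2 - 3*z) - 2) = -1/3 + (-2 + z**2 - 3*z) = -7/3 + z**2 - 3*z)
k(N, r) = 13/6 + (-3/2 + r/4)**2 + 37*r/4 (k(N, r) = 10*r + (-7/3 + (-3/2 + r/4)**2 - 3*(-3/2 + r/4)) = 10*r + (-7/3 + (-3/2 + r/4)**2 + (9/2 - 3*r/4)) = 10*r + (13/6 + (-3/2 + r/4)**2 - 3*r/4) = 13/6 + (-3/2 + r/4)**2 + 37*r/4)
k(23, -76 - 1*(-62)) - 11963 = (53/12 + (-76 - 1*(-62))**2/16 + 17*(-76 - 1*(-62))/2) - 11963 = (53/12 + (-76 + 62)**2/16 + 17*(-76 + 62)/2) - 11963 = (53/12 + (1/16)*(-14)**2 + (17/2)*(-14)) - 11963 = (53/12 + (1/16)*196 - 119) - 11963 = (53/12 + 49/4 - 119) - 11963 = -307/3 - 11963 = -36196/3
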